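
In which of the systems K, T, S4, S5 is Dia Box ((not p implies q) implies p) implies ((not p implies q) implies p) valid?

S5-tableau for the negation not (Dia Box ((not p implies q) implies p) implies ((not p implies q) implies p)):
1. not (Dia Box ((not p implies q) implies p) implies ((not p implies q) implies p)), w0
2. Dia Box ((not p implies q) implies p), w0   [neg-implies-rule on 1]
3. not ((not p implies q) implies p), w0   [neg-implies-rule on 1]
4. not p implies q, w0   [neg-implies-rule on 3]
5. not p, w0   [neg-implies-rule on 3]
6. q, w0   [implies-rule on 4 (branches; this branch)]
7. Box ((not p implies q) implies p), w1   [Dia-rule on 2: fresh world w1, w0Rw1]
8. (not p implies q) implies p, w0   [Box-rule on 7 via w1Rw0]
9. (not p implies q) implies p, w1   [Box-rule on 7 via w1Rw1]
10. not (not p implies q), w0   [implies-rule on 8 (branches; this branch)]
11. not q, w0   [neg-implies-rule on 10]
Accessibility: w0Rw0, w0Rw1, w1Rw0, w1Rw1
Branch closes: q and not q both at w0.
Every branch closes (one shown): valid in S5.
S4-tableau for the negation not (Dia Box ((not p implies q) implies p) implies ((not p implies q) implies p)):
1. not (Dia Box ((not p implies q) implies p) implies ((not p implies q) implies p)), w0
2. Dia Box ((not p implies q) implies p), w0   [neg-implies-rule on 1]
3. not ((not p implies q) implies p), w0   [neg-implies-rule on 1]
4. not p implies q, w0   [neg-implies-rule on 3]
5. not p, w0   [neg-implies-rule on 3]
6. q, w0   [implies-rule on 4 (branches; this branch)]
7. Box ((not p implies q) implies p), w1   [Dia-rule on 2: fresh world w1, w0Rw1]
8. (not p implies q) implies p, w1   [Box-rule on 7 via w1Rw1]
9. p, w1   [implies-rule on 8 (branches; this branch)]
Accessibility: w0Rw0, w0Rw1, w1Rw1
Complete open branch: countermodel on an S4-frame, so not valid in S4, nor in K, T (the same frame is also a K-frame and a T-frame).

S5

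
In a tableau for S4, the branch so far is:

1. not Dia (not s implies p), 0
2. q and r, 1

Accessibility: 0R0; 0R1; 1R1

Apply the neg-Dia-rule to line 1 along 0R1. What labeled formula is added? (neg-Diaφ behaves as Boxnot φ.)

not (not s implies p), 1

neg-Diaφ behaves as Boxnot φ: propagate the negated body to each accessible world.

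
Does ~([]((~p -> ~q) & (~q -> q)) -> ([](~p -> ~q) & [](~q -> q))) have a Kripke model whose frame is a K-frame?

1. ~([]((~p -> ~q) & (~q -> q)) -> ([](~p -> ~q) & [](~q -> q))), u
2. []((~p -> ~q) & (~q -> q)), u
3. ~([](~p -> ~q) & [](~q -> q)), u
4. ~[](~q -> q), u
5. ~(~q -> q), v
6. ~q, v
7. (~p -> ~q) & (~q -> q), v
8. ~p -> ~q, v
9. ~q -> q, v
10. q, v
Accessibility: uRv
Branch closes: q and ~q both at v.
(One branch shown.) All branches close.

Unsatisfiable (every branch closes)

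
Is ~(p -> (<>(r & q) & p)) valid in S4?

Tableau for the negation p -> (<>(r & q) & p):
1. p -> (<>(r & q) & p), w0
2. <>(r & q) & p, w0
3. <>(r & q), w0
4. p, w0
5. r & q, w1
6. r, w1
7. q, w1
Accessibility: w0Rw0, w0Rw1, w1Rw1
The negation has an open branch (countermodel exists).

Not valid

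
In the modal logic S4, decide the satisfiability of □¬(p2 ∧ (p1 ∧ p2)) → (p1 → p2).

1. □¬(p2 ∧ (p1 ∧ p2)) → (p1 → p2), u
2. p1 → p2, u   [→-rule on 1 (branches; this branch)]
3. p2, u   [→-rule on 2 (branches; this branch)]
Accessibility: uRu

Satisfiable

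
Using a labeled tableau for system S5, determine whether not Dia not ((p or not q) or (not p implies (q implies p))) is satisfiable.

1. not Dia not ((p or not q) or (not p implies (q implies p))), w0
2. (p or not q) or (not p implies (q implies p)), w0   [neg-Dia-rule on 1 via w0Rw0]
3. not p implies (q implies p), w0   [or-rule on 2 (branches; this branch)]
4. q implies p, w0   [implies-rule on 3 (branches; this branch)]
5. p, w0   [implies-rule on 4 (branches; this branch)]
Accessibility: w0Rw0

Yes, satisfiable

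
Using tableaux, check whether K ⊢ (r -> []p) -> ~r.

Tableau for the negation ~((r -> []p) -> ~r):
1. ~((r -> []p) -> ~r), w0
2. r -> []p, w0
3. r, w0
4. []p, w0
The negation has an open branch (countermodel exists).

Invalid (countermodel exists)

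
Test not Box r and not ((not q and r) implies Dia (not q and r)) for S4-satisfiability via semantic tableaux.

Unsatisfiable

1. not Box r and not ((not q and r) implies Dia (not q and r)), w0
2. not Box r, w0
3. not ((not q and r) implies Dia (not q and r)), w0
4. not q and r, w0
5. not Dia (not q and r), w0
6. not q, w0
7. r, w0
8. not (not q and r), w0
9. not r, w0
Accessibility: w0Rw0
Branch closes: r and not r both at w0.
Every branch closes; the branch above is one of them.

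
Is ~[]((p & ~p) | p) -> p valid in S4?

Tableau for the negation ~(~[]((p & ~p) | p) -> p):
1. ~(~[]((p & ~p) | p) -> p), u
2. ~[]((p & ~p) | p), u   [~->-rule on 1]
3. ~p, u   [~->-rule on 1]
4. ~((p & ~p) | p), v   [~[]-rule on 2: fresh world v, uRv]
5. ~(p & ~p), v   [~|-rule on 4]
6. ~p, v   [~|-rule on 4]
Accessibility: uRu, uRv, vRv
The negation has an open branch (countermodel exists).

No, not valid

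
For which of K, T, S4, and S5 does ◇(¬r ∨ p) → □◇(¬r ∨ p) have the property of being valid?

S5

S5-tableau for the negation ¬(◇(¬r ∨ p) → □◇(¬r ∨ p)):
1. ¬(◇(¬r ∨ p) → □◇(¬r ∨ p)), w0
2. ◇(¬r ∨ p), w0
3. ¬□◇(¬r ∨ p), w0
4. ¬r ∨ p, w1
5. p, w1
6. ¬◇(¬r ∨ p), w2
7. ¬(¬r ∨ p), w0
8. r, w0
9. ¬p, w0
10. ¬(¬r ∨ p), w1
11. r, w1
12. ¬p, w1
Accessibility: w0Rw0, w0Rw1, w0Rw2, w1Rw0, w1Rw1, w1Rw2, w2Rw0, w2Rw1, w2Rw2
Branch closes: p and ¬p both at w1.
Every branch closes (one shown): valid in S5.
S4-tableau for the negation ¬(◇(¬r ∨ p) → □◇(¬r ∨ p)):
1. ¬(◇(¬r ∨ p) → □◇(¬r ∨ p)), w0
2. ◇(¬r ∨ p), w0
3. ¬□◇(¬r ∨ p), w0
4. ¬r ∨ p, w1
5. p, w1
6. ¬◇(¬r ∨ p), w2
7. ¬(¬r ∨ p), w2
8. r, w2
9. ¬p, w2
Accessibility: w0Rw0, w0Rw1, w0Rw2, w1Rw1, w2Rw2
Complete open branch: countermodel on an S4-frame, so not valid in S4, nor in K, T (the same frame is also a K-frame and a T-frame).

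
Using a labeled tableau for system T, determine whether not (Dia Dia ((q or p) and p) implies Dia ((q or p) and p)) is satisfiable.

Satisfiable

1. not (Dia Dia ((q or p) and p) implies Dia ((q or p) and p)), w0
2. Dia Dia ((q or p) and p), w0   [neg-implies-rule on 1]
3. not Dia ((q or p) and p), w0   [neg-implies-rule on 1]
4. not ((q or p) and p), w0   [neg-Dia-rule on 3 via w0Rw0]
5. not p, w0   [neg-and-rule on 4 (branches; this branch)]
6. Dia ((q or p) and p), w1   [Dia-rule on 2: fresh world w1, w0Rw1]
7. not ((q or p) and p), w1   [neg-Dia-rule on 3 via w0Rw1]
8. not p, w1   [neg-and-rule on 7 (branches; this branch)]
9. (q or p) and p, w2   [Dia-rule on 6: fresh world w2, w1Rw2]
10. q or p, w2   [and-rule on 9]
11. p, w2   [and-rule on 9]
Accessibility: w0Rw0, w0Rw1, w1Rw1, w1Rw2, w2Rw2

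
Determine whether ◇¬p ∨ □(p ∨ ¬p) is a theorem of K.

Yes, valid

Tableau for the negation ¬(◇¬p ∨ □(p ∨ ¬p)):
1. ¬(◇¬p ∨ □(p ∨ ¬p)), u
2. ¬◇¬p, u   [¬∨-rule on 1]
3. ¬□(p ∨ ¬p), u   [¬∨-rule on 1]
4. ¬(p ∨ ¬p), v   [¬□-rule on 3: fresh world v, uRv]
5. ¬p, v   [¬∨-rule on 4]
6. p, v   [¬∨-rule on 4]
Accessibility: uRv
Branch closes: p and ¬p both at v.
Every branch of the negation's tableau closes; the branch above is one of them.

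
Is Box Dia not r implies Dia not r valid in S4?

Valid

Tableau for the negation not (Box Dia not r implies Dia not r):
1. not (Box Dia not r implies Dia not r), w0
2. Box Dia not r, w0
3. not Dia not r, w0
4. Dia not r, w0
5. r, w0
6. not r, w1
7. Dia not r, w1
8. r, w1
Accessibility: w0Rw0, w0Rw1, w1Rw1
Branch closes: r and not r both at w1.
All branches of the negation close; one closing branch shown above.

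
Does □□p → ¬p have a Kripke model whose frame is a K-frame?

1. □□p → ¬p, u
2. ¬p, u

Satisfiable (open branch found)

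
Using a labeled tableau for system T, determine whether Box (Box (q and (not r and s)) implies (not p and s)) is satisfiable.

Yes, satisfiable

1. Box (Box (q and (not r and s)) implies (not p and s)), u
2. Box (q and (not r and s)) implies (not p and s), u   [Box-rule on 1 via uRu]
3. not p and s, u   [implies-rule on 2 (branches; this branch)]
4. not p, u   [and-rule on 3]
5. s, u   [and-rule on 3]
Accessibility: uRu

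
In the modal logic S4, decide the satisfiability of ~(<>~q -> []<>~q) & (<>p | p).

1. ~(<>~q -> []<>~q) & (<>p | p), 0
2. ~(<>~q -> []<>~q), 0
3. <>p | p, 0
4. <>~q, 0
5. ~[]<>~q, 0
6. p, 0
7. ~q, 1
8. ~<>~q, 2
9. q, 2
Accessibility: 0R0, 0R1, 0R2, 1R1, 2R2

Satisfiable (open branch found)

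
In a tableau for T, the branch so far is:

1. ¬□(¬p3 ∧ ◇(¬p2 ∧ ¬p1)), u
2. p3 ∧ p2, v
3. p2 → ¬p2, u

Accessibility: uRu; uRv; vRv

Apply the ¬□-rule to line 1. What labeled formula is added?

a fresh world w with uRw, and ¬(¬p3 ∧ ◇(¬p2 ∧ ¬p1)) at w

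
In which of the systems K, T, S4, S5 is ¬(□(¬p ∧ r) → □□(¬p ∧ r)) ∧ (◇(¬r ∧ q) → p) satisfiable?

K, T

T-tableau for the formula:
1. ¬(□(¬p ∧ r) → □□(¬p ∧ r)) ∧ (◇(¬r ∧ q) → p), u
2. ¬(□(¬p ∧ r) → □□(¬p ∧ r)), u
3. ◇(¬r ∧ q) → p, u
4. □(¬p ∧ r), u
5. ¬□□(¬p ∧ r), u
6. ¬p ∧ r, u
7. ¬p, u
8. r, u
9. ¬◇(¬r ∧ q), u
10. ¬(¬r ∧ q), u
11. ¬q, u
12. ¬□(¬p ∧ r), v
13. ¬p ∧ r, v
14. ¬p, v
15. r, v
16. ¬(¬r ∧ q), v
17. ¬q, v
18. ¬(¬p ∧ r), w
19. ¬r, w
Accessibility: uRu, uRv, vRv, vRw, wRw
Complete open branch: satisfiable in T, hence also in K (this T-model is also a K-model).
S4-tableau for the formula:
1. ¬(□(¬p ∧ r) → □□(¬p ∧ r)) ∧ (◇(¬r ∧ q) → p), u
2. ¬(□(¬p ∧ r) → □□(¬p ∧ r)), u
3. ◇(¬r ∧ q) → p, u
4. □(¬p ∧ r), u
5. ¬□□(¬p ∧ r), u
6. ¬p ∧ r, u
7. ¬p, u
8. r, u
9. ¬◇(¬r ∧ q), u
10. ¬(¬r ∧ q), u
11. ¬q, u
12. ¬□(¬p ∧ r), v
13. ¬p ∧ r, v
14. ¬p, v
15. r, v
16. ¬(¬r ∧ q), v
17. ¬q, v
18. ¬(¬p ∧ r), w
19. ¬p ∧ r, w
20. ¬p, w
21. r, w
22. ¬(¬r ∧ q), w
23. ¬r, w
Accessibility: uRu, uRv, uRw, vRv, vRw, wRw
Branch closes: r and ¬r both at w.
Every branch closes (one shown): unsatisfiable in S4, hence also in S5 (every S5-frame is an S4-frame).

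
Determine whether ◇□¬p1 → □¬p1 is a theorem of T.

Tableau for the negation ¬(◇□¬p1 → □¬p1):
1. ¬(◇□¬p1 → □¬p1), u
2. ◇□¬p1, u   [¬→-rule on 1]
3. ¬□¬p1, u   [¬→-rule on 1]
4. □¬p1, v   [◇-rule on 2: fresh world v, uRv]
5. ¬p1, v   [□-rule on 4 via vRv]
6. p1, w   [¬□-rule on 3: fresh world w, uRw]
Accessibility: uRu, uRv, uRw, vRv, wRw
The negation has an open branch (countermodel exists).

Invalid (countermodel exists)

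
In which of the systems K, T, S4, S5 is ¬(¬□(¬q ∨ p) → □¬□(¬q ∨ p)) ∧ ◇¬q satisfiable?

K, T, S4

S5-tableau for the formula:
1. ¬(¬□(¬q ∨ p) → □¬□(¬q ∨ p)) ∧ ◇¬q, u
2. ¬(¬□(¬q ∨ p) → □¬□(¬q ∨ p)), u
3. ◇¬q, u
4. ¬□(¬q ∨ p), u
5. ¬□¬□(¬q ∨ p), u
6. ¬q, v
7. ¬(¬q ∨ p), w
8. q, w
9. ¬p, w
10. □(¬q ∨ p), x
11. ¬q ∨ p, u
12. ¬q ∨ p, v
13. ¬q ∨ p, w
14. ¬q ∨ p, x
15. p, u
16. p, v
17. p, w
Accessibility: uRu, uRv, uRw, uRx, vRu, vRv, vRw, vRx, wRu, wRv, wRw, wRx, xRu, xRv, xRw, xRx
Branch closes: p and ¬p both at w.
Every branch closes (one shown): unsatisfiable in S5.
S4-tableau for the formula:
1. ¬(¬□(¬q ∨ p) → □¬□(¬q ∨ p)) ∧ ◇¬q, u
2. ¬(¬□(¬q ∨ p) → □¬□(¬q ∨ p)), u
3. ◇¬q, u
4. ¬□(¬q ∨ p), u
5. ¬□¬□(¬q ∨ p), u
6. ¬q, v
7. ¬(¬q ∨ p), w
8. q, w
9. ¬p, w
10. □(¬q ∨ p), x
11. ¬q ∨ p, x
12. p, x
Accessibility: uRu, uRv, uRw, uRx, vRv, wRw, xRx
Complete open branch: satisfiable in S4, hence also in K, T (this S4-model is also a K-model and a T-model).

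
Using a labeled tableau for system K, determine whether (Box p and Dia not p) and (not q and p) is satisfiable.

1. (Box p and Dia not p) and (not q and p), u
2. Box p and Dia not p, u
3. not q and p, u
4. Box p, u
5. Dia not p, u
6. not q, u
7. p, u
8. not p, v
9. p, v
Accessibility: uRv
Branch closes: p and not p both at v.
(One branch shown.) All branches close.

Unsatisfiable (every branch closes)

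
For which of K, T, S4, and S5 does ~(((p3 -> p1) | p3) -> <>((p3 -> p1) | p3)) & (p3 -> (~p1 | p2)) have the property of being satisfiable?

K-tableau for the formula:
1. ~(((p3 -> p1) | p3) -> <>((p3 -> p1) | p3)) & (p3 -> (~p1 | p2)), w0
2. ~(((p3 -> p1) | p3) -> <>((p3 -> p1) | p3)), w0   [&-rule on 1]
3. p3 -> (~p1 | p2), w0   [&-rule on 1]
4. (p3 -> p1) | p3, w0   [~->-rule on 2]
5. ~<>((p3 -> p1) | p3), w0   [~->-rule on 2]
6. ~p1 | p2, w0   [->-rule on 3 (branches; this branch)]
7. p3, w0   [|-rule on 4 (branches; this branch)]
8. p2, w0   [|-rule on 6 (branches; this branch)]
Complete open branch: satisfiable in K.
T-tableau for the formula:
1. ~(((p3 -> p1) | p3) -> <>((p3 -> p1) | p3)) & (p3 -> (~p1 | p2)), w0
2. ~(((p3 -> p1) | p3) -> <>((p3 -> p1) | p3)), w0   [&-rule on 1]
3. p3 -> (~p1 | p2), w0   [&-rule on 1]
4. (p3 -> p1) | p3, w0   [~->-rule on 2]
5. ~<>((p3 -> p1) | p3), w0   [~->-rule on 2]
6. ~((p3 -> p1) | p3), w0   [~<>-rule on 5 via w0Rw0]
7. ~(p3 -> p1), w0   [~|-rule on 6]
8. ~p3, w0   [~|-rule on 6]
9. p3, w0   [~->-rule on 7]
10. ~p1, w0   [~->-rule on 7]
Accessibility: w0Rw0
Branch closes: p3 and ~p3 both at w0.
Every branch closes (one shown): unsatisfiable in T, hence also in S4, S5 (every S4/S5-frame is a T-frame).

K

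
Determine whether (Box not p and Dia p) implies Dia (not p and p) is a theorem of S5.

Tableau for the negation not ((Box not p and Dia p) implies Dia (not p and p)):
1. not ((Box not p and Dia p) implies Dia (not p and p)), w0
2. Box not p and Dia p, w0   [neg-implies-rule on 1]
3. not Dia (not p and p), w0   [neg-implies-rule on 1]
4. Box not p, w0   [and-rule on 2]
5. Dia p, w0   [and-rule on 2]
6. not (not p and p), w0   [neg-Dia-rule on 3 via w0Rw0]
7. not p, w0   [Box-rule on 4 via w0Rw0]
8. p, w1   [Dia-rule on 5: fresh world w1, w0Rw1]
9. not (not p and p), w1   [neg-Dia-rule on 3 via w0Rw1]
10. not p, w1   [Box-rule on 4 via w0Rw1]
Accessibility: w0Rw0, w0Rw1, w1Rw0, w1Rw1
Branch closes: p and not p both at w1.
Every branch of the negation's tableau closes; the branch above is one of them.

Yes, valid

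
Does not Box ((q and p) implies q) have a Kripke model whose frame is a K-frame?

1. not Box ((q and p) implies q), u
2. not ((q and p) implies q), v
3. q and p, v
4. not q, v
5. q, v
6. p, v
Accessibility: uRv
Branch closes: q and not q both at v.
(One branch shown.) All branches close.

No, unsatisfiable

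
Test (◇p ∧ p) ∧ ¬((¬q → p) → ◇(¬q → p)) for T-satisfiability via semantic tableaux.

Unsatisfiable (every branch closes)

1. (◇p ∧ p) ∧ ¬((¬q → p) → ◇(¬q → p)), 0
2. ◇p ∧ p, 0
3. ¬((¬q → p) → ◇(¬q → p)), 0
4. ◇p, 0
5. p, 0
6. ¬q → p, 0
7. ¬◇(¬q → p), 0
8. ¬(¬q → p), 0
9. ¬q, 0
10. ¬p, 0
Accessibility: 0R0
Branch closes: p and ¬p both at 0.
(One branch shown.) All branches close.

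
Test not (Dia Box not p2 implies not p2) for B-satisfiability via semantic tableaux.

Unsatisfiable (every branch closes)

1. not (Dia Box not p2 implies not p2), 0
2. Dia Box not p2, 0
3. p2, 0
4. Box not p2, 1
5. not p2, 0
Accessibility: 0R0, 0R1, 1R0, 1R1
Branch closes: p2 and not p2 both at 0.
(One branch shown.) All branches close.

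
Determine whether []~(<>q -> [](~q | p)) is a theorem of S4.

Invalid (countermodel exists)

Tableau for the negation ~[]~(<>q -> [](~q | p)):
1. ~[]~(<>q -> [](~q | p)), 0
2. <>q -> [](~q | p), 1
3. [](~q | p), 1
4. ~q | p, 1
5. p, 1
Accessibility: 0R0, 0R1, 1R1
The negation has an open branch (countermodel exists).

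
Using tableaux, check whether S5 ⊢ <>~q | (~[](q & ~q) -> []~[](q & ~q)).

Valid in S5

Tableau for the negation ~(<>~q | (~[](q & ~q) -> []~[](q & ~q))):
1. ~(<>~q | (~[](q & ~q) -> []~[](q & ~q))), 0
2. ~<>~q, 0
3. ~(~[](q & ~q) -> []~[](q & ~q)), 0
4. ~[](q & ~q), 0
5. ~[]~[](q & ~q), 0
6. q, 0
7. ~(q & ~q), 1
8. q, 1
9. [](q & ~q), 2
10. q, 2
11. q & ~q, 0
12. ~q, 0
Accessibility: 0R0, 0R1, 0R2, 1R0, 1R1, 1R2, 2R0, 2R1, 2R2
Branch closes: q and ~q both at 0.
All branches of the negation close; one closing branch shown above.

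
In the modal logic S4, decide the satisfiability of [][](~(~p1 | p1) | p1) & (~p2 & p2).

Unsatisfiable (every branch closes)

1. [][](~(~p1 | p1) | p1) & (~p2 & p2), w0
2. [][](~(~p1 | p1) | p1), w0
3. ~p2 & p2, w0
4. ~p2, w0
5. p2, w0
Accessibility: w0Rw0
Branch closes: p2 and ~p2 both at w0.
(One branch shown.) All branches close.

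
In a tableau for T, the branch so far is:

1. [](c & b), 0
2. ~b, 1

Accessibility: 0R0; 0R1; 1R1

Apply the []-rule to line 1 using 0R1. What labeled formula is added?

c & b, 1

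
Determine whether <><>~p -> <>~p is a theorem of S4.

Valid in S4

Tableau for the negation ~(<><>~p -> <>~p):
1. ~(<><>~p -> <>~p), w0
2. <><>~p, w0
3. ~<>~p, w0
4. p, w0
5. <>~p, w1
6. p, w1
7. ~p, w2
8. p, w2
Accessibility: w0Rw0, w0Rw1, w0Rw2, w1Rw1, w1Rw2, w2Rw2
Branch closes: p and ~p both at w2.
All branches of the negation close; one closing branch shown above.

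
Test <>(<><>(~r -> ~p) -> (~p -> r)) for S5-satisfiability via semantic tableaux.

1. <>(<><>(~r -> ~p) -> (~p -> r)), u
2. <><>(~r -> ~p) -> (~p -> r), v
3. ~p -> r, v
4. r, v
Accessibility: uRu, uRv, vRu, vRv

Satisfiable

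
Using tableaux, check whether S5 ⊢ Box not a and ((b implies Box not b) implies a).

Tableau for the negation not (Box not a and ((b implies Box not b) implies a)):
1. not (Box not a and ((b implies Box not b) implies a)), u
2. not ((b implies Box not b) implies a), u   [neg-and-rule on 1 (branches; this branch)]
3. b implies Box not b, u   [neg-implies-rule on 2]
4. not a, u   [neg-implies-rule on 2]
5. Box not b, u   [implies-rule on 3 (branches; this branch)]
6. not b, u   [Box-rule on 5 via uRu]
Accessibility: uRu
The negation has an open branch (countermodel exists).

Not valid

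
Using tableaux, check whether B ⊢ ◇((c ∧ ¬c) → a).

Tableau for the negation ¬◇((c ∧ ¬c) → a):
1. ¬◇((c ∧ ¬c) → a), 0
2. ¬((c ∧ ¬c) → a), 0
3. c ∧ ¬c, 0
4. ¬a, 0
5. c, 0
6. ¬c, 0
Accessibility: 0R0
Branch closes: c and ¬c both at 0.
Every branch of the negation's tableau closes; the branch above is one of them.

Valid in B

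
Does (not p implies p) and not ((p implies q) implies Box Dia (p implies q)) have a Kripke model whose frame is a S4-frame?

1. (not p implies p) and not ((p implies q) implies Box Dia (p implies q)), u
2. not p implies p, u   [and-rule on 1]
3. not ((p implies q) implies Box Dia (p implies q)), u   [and-rule on 1]
4. p implies q, u   [neg-implies-rule on 3]
5. not Box Dia (p implies q), u   [neg-implies-rule on 3]
6. p, u   [implies-rule on 2 (branches; this branch)]
7. q, u   [implies-rule on 4 (branches; this branch)]
8. not Dia (p implies q), v   [neg-Box-rule on 5: fresh world v, uRv]
9. not (p implies q), v   [neg-Dia-rule on 8 via vRv]
10. p, v   [neg-implies-rule on 9]
11. not q, v   [neg-implies-rule on 9]
Accessibility: uRu, uRv, vRv

Satisfiable (open branch found)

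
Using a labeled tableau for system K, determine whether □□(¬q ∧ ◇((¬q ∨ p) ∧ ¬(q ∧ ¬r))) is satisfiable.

1. □□(¬q ∧ ◇((¬q ∨ p) ∧ ¬(q ∧ ¬r))), w0

Satisfiable (open branch found)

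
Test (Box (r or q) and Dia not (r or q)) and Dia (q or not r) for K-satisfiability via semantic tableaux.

Unsatisfiable

1. (Box (r or q) and Dia not (r or q)) and Dia (q or not r), w0
2. Box (r or q) and Dia not (r or q), w0   [and-rule on 1]
3. Dia (q or not r), w0   [and-rule on 1]
4. Box (r or q), w0   [and-rule on 2]
5. Dia not (r or q), w0   [and-rule on 2]
6. q or not r, w1   [Dia-rule on 3: fresh world w1, w0Rw1]
7. r or q, w1   [Box-rule on 4 via w0Rw1]
8. not r, w1   [or-rule on 6 (branches; this branch)]
9. q, w1   [or-rule on 7 (branches; this branch)]
10. not (r or q), w2   [Dia-rule on 5: fresh world w2, w0Rw2]
11. not r, w2   [neg-or-rule on 10]
12. not q, w2   [neg-or-rule on 10]
13. r or q, w2   [Box-rule on 4 via w0Rw2]
14. q, w2   [or-rule on 13 (branches; this branch)]
Accessibility: w0Rw1, w0Rw2
Branch closes: q and not q both at w2.
Every branch closes; the branch above is one of them.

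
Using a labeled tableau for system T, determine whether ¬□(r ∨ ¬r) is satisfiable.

No, unsatisfiable

1. ¬□(r ∨ ¬r), 0
2. ¬(r ∨ ¬r), 1
3. ¬r, 1
4. r, 1
Accessibility: 0R0, 0R1, 1R1
Branch closes: r and ¬r both at 1.
Every branch closes; the branch above is one of them.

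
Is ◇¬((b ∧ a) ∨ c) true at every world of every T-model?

No, not valid

Tableau for the negation ¬◇¬((b ∧ a) ∨ c):
1. ¬◇¬((b ∧ a) ∨ c), w0
2. (b ∧ a) ∨ c, w0
3. c, w0
Accessibility: w0Rw0
The negation has an open branch (countermodel exists).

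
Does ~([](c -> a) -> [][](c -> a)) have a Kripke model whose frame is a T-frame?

Satisfiable (open branch found)

1. ~([](c -> a) -> [][](c -> a)), u
2. [](c -> a), u
3. ~[][](c -> a), u
4. c -> a, u
5. a, u
6. ~[](c -> a), v
7. c -> a, v
8. a, v
9. ~(c -> a), w
10. c, w
11. ~a, w
Accessibility: uRu, uRv, vRv, vRw, wRw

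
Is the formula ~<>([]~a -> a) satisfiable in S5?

Satisfiable (open branch found)

1. ~<>([]~a -> a), 0
2. ~([]~a -> a), 0
3. []~a, 0
4. ~a, 0
Accessibility: 0R0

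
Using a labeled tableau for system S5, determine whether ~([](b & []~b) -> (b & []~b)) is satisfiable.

No, unsatisfiable

1. ~([](b & []~b) -> (b & []~b)), u
2. [](b & []~b), u
3. ~(b & []~b), u
4. b & []~b, u
5. b, u
6. []~b, u
7. ~b, u
Accessibility: uRu
Branch closes: b and ~b both at u.
(One branch shown.) All branches close.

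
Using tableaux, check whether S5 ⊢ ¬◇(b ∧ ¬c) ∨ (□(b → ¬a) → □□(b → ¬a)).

Tableau for the negation ¬(¬◇(b ∧ ¬c) ∨ (□(b → ¬a) → □□(b → ¬a))):
1. ¬(¬◇(b ∧ ¬c) ∨ (□(b → ¬a) → □□(b → ¬a))), u
2. ◇(b ∧ ¬c), u
3. ¬(□(b → ¬a) → □□(b → ¬a)), u
4. □(b → ¬a), u
5. ¬□□(b → ¬a), u
6. b → ¬a, u
7. ¬a, u
8. b ∧ ¬c, v
9. b, v
10. ¬c, v
11. b → ¬a, v
12. ¬a, v
13. ¬□(b → ¬a), w
14. b → ¬a, w
15. ¬a, w
16. ¬(b → ¬a), x
17. b, x
18. a, x
19. b → ¬a, x
20. ¬a, x
Accessibility: uRu, uRv, uRw, uRx, vRu, vRv, vRw, vRx, wRu, wRv, wRw, wRx, xRu, xRv, xRw, xRx
Branch closes: a and ¬a both at x.
Every branch of the negation's tableau closes; the branch above is one of them.

Valid in S5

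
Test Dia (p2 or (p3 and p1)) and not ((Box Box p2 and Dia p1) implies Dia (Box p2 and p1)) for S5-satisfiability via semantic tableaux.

No, unsatisfiable

1. Dia (p2 or (p3 and p1)) and not ((Box Box p2 and Dia p1) implies Dia (Box p2 and p1)), u
2. Dia (p2 or (p3 and p1)), u
3. not ((Box Box p2 and Dia p1) implies Dia (Box p2 and p1)), u
4. Box Box p2 and Dia p1, u
5. not Dia (Box p2 and p1), u
6. Box Box p2, u
7. Dia p1, u
8. not (Box p2 and p1), u
9. Box p2, u
10. p2, u
11. not p1, u
12. p2 or (p3 and p1), v
13. not (Box p2 and p1), v
14. Box p2, v
15. p2, v
16. p3 and p1, v
17. p3, v
18. p1, v
19. not Box p2, v
20. p1, w
21. not (Box p2 and p1), w
22. Box p2, w
23. p2, w
24. not Box p2, w
25. not p2, x
26. not (Box p2 and p1), x
27. Box p2, x
28. p2, x
Accessibility: uRu, uRv, uRw, uRx, vRu, vRv, vRw, vRx, wRu, wRv, wRw, wRx, xRu, xRv, xRw, xRx
Branch closes: p2 and not p2 both at x.
(One branch shown.) All branches close.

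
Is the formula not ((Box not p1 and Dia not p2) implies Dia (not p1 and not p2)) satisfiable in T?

Unsatisfiable (every branch closes)

1. not ((Box not p1 and Dia not p2) implies Dia (not p1 and not p2)), 0
2. Box not p1 and Dia not p2, 0   [neg-implies-rule on 1]
3. not Dia (not p1 and not p2), 0   [neg-implies-rule on 1]
4. Box not p1, 0   [and-rule on 2]
5. Dia not p2, 0   [and-rule on 2]
6. not (not p1 and not p2), 0   [neg-Dia-rule on 3 via 0R0]
7. not p1, 0   [Box-rule on 4 via 0R0]
8. p2, 0   [neg-and-rule on 6 (branches; this branch)]
9. not p2, 1   [Dia-rule on 5: fresh world 1, 0R1]
10. not (not p1 and not p2), 1   [neg-Dia-rule on 3 via 0R1]
11. not p1, 1   [Box-rule on 4 via 0R1]
12. p2, 1   [neg-and-rule on 10 (branches; this branch)]
Accessibility: 0R0, 0R1, 1R1
Branch closes: p2 and not p2 both at 1.
Every branch closes; the branch above is one of them.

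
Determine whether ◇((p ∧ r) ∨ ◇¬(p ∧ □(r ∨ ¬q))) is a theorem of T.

Tableau for the negation ¬◇((p ∧ r) ∨ ◇¬(p ∧ □(r ∨ ¬q))):
1. ¬◇((p ∧ r) ∨ ◇¬(p ∧ □(r ∨ ¬q))), w0
2. ¬((p ∧ r) ∨ ◇¬(p ∧ □(r ∨ ¬q))), w0
3. ¬(p ∧ r), w0
4. ¬◇¬(p ∧ □(r ∨ ¬q)), w0
5. p ∧ □(r ∨ ¬q), w0
6. p, w0
7. □(r ∨ ¬q), w0
8. r ∨ ¬q, w0
9. ¬r, w0
10. ¬q, w0
Accessibility: w0Rw0
The negation has an open branch (countermodel exists).

No, not valid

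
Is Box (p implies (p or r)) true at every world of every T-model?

Valid

Tableau for the negation not Box (p implies (p or r)):
1. not Box (p implies (p or r)), 0
2. not (p implies (p or r)), 1
3. p, 1
4. not (p or r), 1
5. not p, 1
6. not r, 1
Accessibility: 0R0, 0R1, 1R1
Branch closes: p and not p both at 1.
All branches of the negation close; one closing branch shown above.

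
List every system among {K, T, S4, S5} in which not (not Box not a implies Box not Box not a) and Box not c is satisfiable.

K, T, S4

S5-tableau for the formula:
1. not (not Box not a implies Box not Box not a) and Box not c, 0
2. not (not Box not a implies Box not Box not a), 0   [and-rule on 1]
3. Box not c, 0   [and-rule on 1]
4. not Box not a, 0   [neg-implies-rule on 2]
5. not Box not Box not a, 0   [neg-implies-rule on 2]
6. not c, 0   [Box-rule on 3 via 0R0]
7. a, 1   [neg-Box-rule on 4: fresh world 1, 0R1]
8. not c, 1   [Box-rule on 3 via 0R1]
9. Box not a, 2   [neg-Box-rule on 5: fresh world 2, 0R2]
10. not c, 2   [Box-rule on 3 via 0R2]
11. not a, 0   [Box-rule on 9 via 2R0]
12. not a, 1   [Box-rule on 9 via 2R1]
Accessibility: 0R0, 0R1, 0R2, 1R0, 1R1, 1R2, 2R0, 2R1, 2R2
Branch closes: a and not a both at 1.
Every branch closes (one shown): unsatisfiable in S5.
S4-tableau for the formula:
1. not (not Box not a implies Box not Box not a) and Box not c, 0
2. not (not Box not a implies Box not Box not a), 0   [and-rule on 1]
3. Box not c, 0   [and-rule on 1]
4. not Box not a, 0   [neg-implies-rule on 2]
5. not Box not Box not a, 0   [neg-implies-rule on 2]
6. not c, 0   [Box-rule on 3 via 0R0]
7. a, 1   [neg-Box-rule on 4: fresh world 1, 0R1]
8. not c, 1   [Box-rule on 3 via 0R1]
9. Box not a, 2   [neg-Box-rule on 5: fresh world 2, 0R2]
10. not c, 2   [Box-rule on 3 via 0R2]
11. not a, 2   [Box-rule on 9 via 2R2]
Accessibility: 0R0, 0R1, 0R2, 1R1, 2R2
Complete open branch: satisfiable in S4, hence also in K, T (this S4-model is also a K-model and a T-model).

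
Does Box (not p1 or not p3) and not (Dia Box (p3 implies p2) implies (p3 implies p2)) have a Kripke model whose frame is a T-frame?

Yes, satisfiable

1. Box (not p1 or not p3) and not (Dia Box (p3 implies p2) implies (p3 implies p2)), u
2. Box (not p1 or not p3), u
3. not (Dia Box (p3 implies p2) implies (p3 implies p2)), u
4. Dia Box (p3 implies p2), u
5. not (p3 implies p2), u
6. p3, u
7. not p2, u
8. not p1 or not p3, u
9. not p1, u
10. Box (p3 implies p2), v
11. not p1 or not p3, v
12. p3 implies p2, v
13. not p3, v
14. p2, v
Accessibility: uRu, uRv, vRv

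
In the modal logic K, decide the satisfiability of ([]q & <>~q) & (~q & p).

No, unsatisfiable

1. ([]q & <>~q) & (~q & p), u
2. []q & <>~q, u
3. ~q & p, u
4. []q, u
5. <>~q, u
6. ~q, u
7. p, u
8. ~q, v
9. q, v
Accessibility: uRv
Branch closes: q and ~q both at v.
Every branch closes; the branch above is one of them.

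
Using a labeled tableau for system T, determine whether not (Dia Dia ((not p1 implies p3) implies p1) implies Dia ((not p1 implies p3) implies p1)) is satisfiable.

Satisfiable

1. not (Dia Dia ((not p1 implies p3) implies p1) implies Dia ((not p1 implies p3) implies p1)), w0
2. Dia Dia ((not p1 implies p3) implies p1), w0
3. not Dia ((not p1 implies p3) implies p1), w0
4. not ((not p1 implies p3) implies p1), w0
5. not p1 implies p3, w0
6. not p1, w0
7. p3, w0
8. Dia ((not p1 implies p3) implies p1), w1
9. not ((not p1 implies p3) implies p1), w1
10. not p1 implies p3, w1
11. not p1, w1
12. p3, w1
13. (not p1 implies p3) implies p1, w2
14. p1, w2
Accessibility: w0Rw0, w0Rw1, w1Rw1, w1Rw2, w2Rw2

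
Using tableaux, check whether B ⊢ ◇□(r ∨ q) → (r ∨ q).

Valid

Tableau for the negation ¬(◇□(r ∨ q) → (r ∨ q)):
1. ¬(◇□(r ∨ q) → (r ∨ q)), u
2. ◇□(r ∨ q), u   [¬→-rule on 1]
3. ¬(r ∨ q), u   [¬→-rule on 1]
4. ¬r, u   [¬∨-rule on 3]
5. ¬q, u   [¬∨-rule on 3]
6. □(r ∨ q), v   [◇-rule on 2: fresh world v, uRv]
7. r ∨ q, u   [□-rule on 6 via vRu]
8. r ∨ q, v   [□-rule on 6 via vRv]
9. q, u   [∨-rule on 7 (branches; this branch)]
Accessibility: uRu, uRv, vRu, vRv
Branch closes: q and ¬q both at u.
All branches of the negation close; one closing branch shown above.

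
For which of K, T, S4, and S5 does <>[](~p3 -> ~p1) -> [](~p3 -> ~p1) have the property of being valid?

S5

S5-tableau for the negation ~(<>[](~p3 -> ~p1) -> [](~p3 -> ~p1)):
1. ~(<>[](~p3 -> ~p1) -> [](~p3 -> ~p1)), w0
2. <>[](~p3 -> ~p1), w0
3. ~[](~p3 -> ~p1), w0
4. [](~p3 -> ~p1), w1
5. ~p3 -> ~p1, w0
6. ~p3 -> ~p1, w1
7. ~p1, w0
8. ~p1, w1
9. ~(~p3 -> ~p1), w2
10. ~p3, w2
11. p1, w2
12. ~p3 -> ~p1, w2
13. ~p1, w2
Accessibility: w0Rw0, w0Rw1, w0Rw2, w1Rw0, w1Rw1, w1Rw2, w2Rw0, w2Rw1, w2Rw2
Branch closes: p1 and ~p1 both at w2.
Every branch closes (one shown): valid in S5.
S4-tableau for the negation ~(<>[](~p3 -> ~p1) -> [](~p3 -> ~p1)):
1. ~(<>[](~p3 -> ~p1) -> [](~p3 -> ~p1)), w0
2. <>[](~p3 -> ~p1), w0
3. ~[](~p3 -> ~p1), w0
4. [](~p3 -> ~p1), w1
5. ~p3 -> ~p1, w1
6. ~p1, w1
7. ~(~p3 -> ~p1), w2
8. ~p3, w2
9. p1, w2
Accessibility: w0Rw0, w0Rw1, w0Rw2, w1Rw1, w2Rw2
Complete open branch: countermodel on an S4-frame, so not valid in S4, nor in K, T (the same frame is also a K-frame and a T-frame).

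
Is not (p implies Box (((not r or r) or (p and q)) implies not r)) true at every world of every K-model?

Tableau for the negation p implies Box (((not r or r) or (p and q)) implies not r):
1. p implies Box (((not r or r) or (p and q)) implies not r), 0
2. Box (((not r or r) or (p and q)) implies not r), 0
The negation has an open branch (countermodel exists).

Not valid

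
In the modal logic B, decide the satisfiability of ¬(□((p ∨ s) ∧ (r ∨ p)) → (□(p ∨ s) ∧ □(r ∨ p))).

Unsatisfiable

1. ¬(□((p ∨ s) ∧ (r ∨ p)) → (□(p ∨ s) ∧ □(r ∨ p))), u
2. □((p ∨ s) ∧ (r ∨ p)), u   [¬→-rule on 1]
3. ¬(□(p ∨ s) ∧ □(r ∨ p)), u   [¬→-rule on 1]
4. (p ∨ s) ∧ (r ∨ p), u   [□-rule on 2 via uRu]
5. p ∨ s, u   [∧-rule on 4]
6. r ∨ p, u   [∧-rule on 4]
7. ¬□(r ∨ p), u   [¬∧-rule on 3 (branches; this branch)]
8. s, u   [∨-rule on 5 (branches; this branch)]
9. p, u   [∨-rule on 6 (branches; this branch)]
10. ¬(r ∨ p), v   [¬□-rule on 7: fresh world v, uRv]
11. ¬r, v   [¬∨-rule on 10]
12. ¬p, v   [¬∨-rule on 10]
13. (p ∨ s) ∧ (r ∨ p), v   [□-rule on 2 via uRv]
14. p ∨ s, v   [∧-rule on 13]
15. r ∨ p, v   [∧-rule on 13]
16. s, v   [∨-rule on 14 (branches; this branch)]
17. p, v   [∨-rule on 15 (branches; this branch)]
Accessibility: uRu, uRv, vRu, vRv
Branch closes: p and ¬p both at v.
All branches of the tableau close; one closing branch shown above.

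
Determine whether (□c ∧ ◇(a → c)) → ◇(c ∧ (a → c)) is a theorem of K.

Valid

Tableau for the negation ¬((□c ∧ ◇(a → c)) → ◇(c ∧ (a → c))):
1. ¬((□c ∧ ◇(a → c)) → ◇(c ∧ (a → c))), w0
2. □c ∧ ◇(a → c), w0
3. ¬◇(c ∧ (a → c)), w0
4. □c, w0
5. ◇(a → c), w0
6. a → c, w1
7. ¬(c ∧ (a → c)), w1
8. c, w1
9. ¬(a → c), w1
10. a, w1
11. ¬c, w1
Accessibility: w0Rw1
Branch closes: c and ¬c both at w1.
Every branch of the negation's tableau closes; the branch above is one of them.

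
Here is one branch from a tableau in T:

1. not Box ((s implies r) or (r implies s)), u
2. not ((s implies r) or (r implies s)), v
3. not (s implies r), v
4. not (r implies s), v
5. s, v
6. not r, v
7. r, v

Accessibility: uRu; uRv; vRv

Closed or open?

Yes, closed

Both r and not r appear at v.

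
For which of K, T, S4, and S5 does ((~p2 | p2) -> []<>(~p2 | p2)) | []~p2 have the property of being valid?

T, S4, S5

T-tableau for the negation ~(((~p2 | p2) -> []<>(~p2 | p2)) | []~p2):
1. ~(((~p2 | p2) -> []<>(~p2 | p2)) | []~p2), u
2. ~((~p2 | p2) -> []<>(~p2 | p2)), u
3. ~[]~p2, u
4. ~p2 | p2, u
5. ~[]<>(~p2 | p2), u
6. p2, u
7. p2, v
8. ~<>(~p2 | p2), w
9. ~(~p2 | p2), w
10. p2, w
11. ~p2, w
Accessibility: uRu, uRv, uRw, vRv, wRw
Branch closes: p2 and ~p2 both at w.
Every branch closes (one shown): valid in T, hence also in S4, S5 (every theorem of T is a theorem of S4 and S5).
K-tableau for the negation ~(((~p2 | p2) -> []<>(~p2 | p2)) | []~p2):
1. ~(((~p2 | p2) -> []<>(~p2 | p2)) | []~p2), u
2. ~((~p2 | p2) -> []<>(~p2 | p2)), u
3. ~[]~p2, u
4. ~p2 | p2, u
5. ~[]<>(~p2 | p2), u
6. p2, u
7. p2, v
8. ~<>(~p2 | p2), w
Accessibility: uRv, uRw
Complete open branch: countermodel on a K-frame, so not valid in K.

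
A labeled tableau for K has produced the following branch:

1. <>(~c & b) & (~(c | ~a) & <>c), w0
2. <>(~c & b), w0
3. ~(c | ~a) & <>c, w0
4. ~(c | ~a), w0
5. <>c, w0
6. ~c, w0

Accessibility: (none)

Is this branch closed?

There is no literal clash: for every atom and world, at most one sign appears.

Not closed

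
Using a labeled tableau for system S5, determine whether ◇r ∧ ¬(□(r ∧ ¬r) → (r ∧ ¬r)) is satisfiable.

1. ◇r ∧ ¬(□(r ∧ ¬r) → (r ∧ ¬r)), w0
2. ◇r, w0   [∧-rule on 1]
3. ¬(□(r ∧ ¬r) → (r ∧ ¬r)), w0   [∧-rule on 1]
4. □(r ∧ ¬r), w0   [¬→-rule on 3]
5. ¬(r ∧ ¬r), w0   [¬→-rule on 3]
6. r ∧ ¬r, w0   [□-rule on 4 via w0Rw0]
7. r, w0   [∧-rule on 6]
8. ¬r, w0   [∧-rule on 6]
Accessibility: w0Rw0
Branch closes: r and ¬r both at w0.
(One branch shown.) All branches close.

Unsatisfiable (every branch closes)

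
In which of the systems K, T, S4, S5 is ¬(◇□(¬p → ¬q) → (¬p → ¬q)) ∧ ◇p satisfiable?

K, T, S4

S4-tableau for the formula:
1. ¬(◇□(¬p → ¬q) → (¬p → ¬q)) ∧ ◇p, 0
2. ¬(◇□(¬p → ¬q) → (¬p → ¬q)), 0
3. ◇p, 0
4. ◇□(¬p → ¬q), 0
5. ¬(¬p → ¬q), 0
6. ¬p, 0
7. q, 0
8. p, 1
9. □(¬p → ¬q), 2
10. ¬p → ¬q, 2
11. ¬q, 2
Accessibility: 0R0, 0R1, 0R2, 1R1, 2R2
Complete open branch: satisfiable in S4, hence also in K, T (this S4-model is also a K-model and a T-model).
S5-tableau for the formula:
1. ¬(◇□(¬p → ¬q) → (¬p → ¬q)) ∧ ◇p, 0
2. ¬(◇□(¬p → ¬q) → (¬p → ¬q)), 0
3. ◇p, 0
4. ◇□(¬p → ¬q), 0
5. ¬(¬p → ¬q), 0
6. ¬p, 0
7. q, 0
8. p, 1
9. □(¬p → ¬q), 2
10. ¬p → ¬q, 0
11. ¬p → ¬q, 1
12. ¬p → ¬q, 2
13. ¬q, 0
Accessibility: 0R0, 0R1, 0R2, 1R0, 1R1, 1R2, 2R0, 2R1, 2R2
Branch closes: q and ¬q both at 0.
Every branch closes (one shown): unsatisfiable in S5.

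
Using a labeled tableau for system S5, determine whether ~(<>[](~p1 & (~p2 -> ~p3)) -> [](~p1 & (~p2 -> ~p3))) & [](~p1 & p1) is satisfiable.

Unsatisfiable

1. ~(<>[](~p1 & (~p2 -> ~p3)) -> [](~p1 & (~p2 -> ~p3))) & [](~p1 & p1), w0
2. ~(<>[](~p1 & (~p2 -> ~p3)) -> [](~p1 & (~p2 -> ~p3))), w0
3. [](~p1 & p1), w0
4. <>[](~p1 & (~p2 -> ~p3)), w0
5. ~[](~p1 & (~p2 -> ~p3)), w0
6. ~p1 & p1, w0
7. ~p1, w0
8. p1, w0
Accessibility: w0Rw0
Branch closes: p1 and ~p1 both at w0.
Every branch closes; the branch above is one of them.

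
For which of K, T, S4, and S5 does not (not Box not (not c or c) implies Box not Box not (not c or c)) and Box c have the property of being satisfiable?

K-tableau for the formula:
1. not (not Box not (not c or c) implies Box not Box not (not c or c)) and Box c, u
2. not (not Box not (not c or c) implies Box not Box not (not c or c)), u
3. Box c, u
4. not Box not (not c or c), u
5. not Box not Box not (not c or c), u
6. not c or c, v
7. c, v
8. Box not (not c or c), w
9. c, w
Accessibility: uRv, uRw
Complete open branch: satisfiable in K.
T-tableau for the formula:
1. not (not Box not (not c or c) implies Box not Box not (not c or c)) and Box c, u
2. not (not Box not (not c or c) implies Box not Box not (not c or c)), u
3. Box c, u
4. not Box not (not c or c), u
5. not Box not Box not (not c or c), u
6. c, u
7. not c or c, v
8. c, v
9. Box not (not c or c), w
10. c, w
11. not (not c or c), w
12. not c, w
Accessibility: uRu, uRv, uRw, vRv, wRw
Branch closes: c and not c both at w.
Every branch closes (one shown): unsatisfiable in T, hence also in S4, S5 (every S4/S5-frame is a T-frame).

K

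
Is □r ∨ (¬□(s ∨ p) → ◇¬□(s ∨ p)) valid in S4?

Tableau for the negation ¬(□r ∨ (¬□(s ∨ p) → ◇¬□(s ∨ p))):
1. ¬(□r ∨ (¬□(s ∨ p) → ◇¬□(s ∨ p))), u
2. ¬□r, u   [¬∨-rule on 1]
3. ¬(¬□(s ∨ p) → ◇¬□(s ∨ p)), u   [¬∨-rule on 1]
4. ¬□(s ∨ p), u   [¬→-rule on 3]
5. ¬◇¬□(s ∨ p), u   [¬→-rule on 3]
6. □(s ∨ p), u   [¬◇-rule on 5 via uRu]
7. s ∨ p, u   [□-rule on 6 via uRu]
8. p, u   [∨-rule on 7 (branches; this branch)]
9. ¬r, v   [¬□-rule on 2: fresh world v, uRv]
10. □(s ∨ p), v   [¬◇-rule on 5 via uRv]
11. s ∨ p, v   [□-rule on 6 via uRv]
12. p, v   [∨-rule on 11 (branches; this branch)]
13. ¬(s ∨ p), w   [¬□-rule on 4: fresh world w, uRw]
14. ¬s, w   [¬∨-rule on 13]
15. ¬p, w   [¬∨-rule on 13]
16. □(s ∨ p), w   [¬◇-rule on 5 via uRw]
17. s ∨ p, w   [□-rule on 6 via uRw]
18. p, w   [∨-rule on 17 (branches; this branch)]
Accessibility: uRu, uRv, uRw, vRv, wRw
Branch closes: p and ¬p both at w.
Every branch of the negation's tableau closes; the branch above is one of them.

Valid in S4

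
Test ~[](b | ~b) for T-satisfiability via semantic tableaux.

1. ~[](b | ~b), 0
2. ~(b | ~b), 1   [~[]-rule on 1: fresh world 1, 0R1]
3. ~b, 1   [~|-rule on 2]
4. b, 1   [~|-rule on 2]
Accessibility: 0R0, 0R1, 1R1
Branch closes: b and ~b both at 1.
All branches of the tableau close; one closing branch shown above.

Unsatisfiable (every branch closes)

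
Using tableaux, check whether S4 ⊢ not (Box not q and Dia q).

Yes, valid

Tableau for the negation Box not q and Dia q:
1. Box not q and Dia q, 0
2. Box not q, 0   [and-rule on 1]
3. Dia q, 0   [and-rule on 1]
4. not q, 0   [Box-rule on 2 via 0R0]
5. q, 1   [Dia-rule on 3: fresh world 1, 0R1]
6. not q, 1   [Box-rule on 2 via 0R1]
Accessibility: 0R0, 0R1, 1R1
Branch closes: q and not q both at 1.
Every branch of the negation's tableau closes; the branch above is one of them.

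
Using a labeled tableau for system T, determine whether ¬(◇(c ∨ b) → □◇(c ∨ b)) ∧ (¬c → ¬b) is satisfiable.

1. ¬(◇(c ∨ b) → □◇(c ∨ b)) ∧ (¬c → ¬b), w0
2. ¬(◇(c ∨ b) → □◇(c ∨ b)), w0   [∧-rule on 1]
3. ¬c → ¬b, w0   [∧-rule on 1]
4. ◇(c ∨ b), w0   [¬→-rule on 2]
5. ¬□◇(c ∨ b), w0   [¬→-rule on 2]
6. ¬b, w0   [→-rule on 3 (branches; this branch)]
7. c ∨ b, w1   [◇-rule on 4: fresh world w1, w0Rw1]
8. b, w1   [∨-rule on 7 (branches; this branch)]
9. ¬◇(c ∨ b), w2   [¬□-rule on 5: fresh world w2, w0Rw2]
10. ¬(c ∨ b), w2   [¬◇-rule on 9 via w2Rw2]
11. ¬c, w2   [¬∨-rule on 10]
12. ¬b, w2   [¬∨-rule on 10]
Accessibility: w0Rw0, w0Rw1, w0Rw2, w1Rw1, w2Rw2

Yes, satisfiable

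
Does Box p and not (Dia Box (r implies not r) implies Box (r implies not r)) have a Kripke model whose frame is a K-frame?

Satisfiable

1. Box p and not (Dia Box (r implies not r) implies Box (r implies not r)), 0
2. Box p, 0
3. not (Dia Box (r implies not r) implies Box (r implies not r)), 0
4. Dia Box (r implies not r), 0
5. not Box (r implies not r), 0
6. Box (r implies not r), 1
7. p, 1
8. not (r implies not r), 2
9. r, 2
10. p, 2
Accessibility: 0R1, 0R2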